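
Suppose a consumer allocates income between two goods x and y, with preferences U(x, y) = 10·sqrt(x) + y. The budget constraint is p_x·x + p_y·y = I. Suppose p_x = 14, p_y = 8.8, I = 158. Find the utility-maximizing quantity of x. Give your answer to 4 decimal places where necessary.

x* = 9.8776

Solve: √x = 5·p_y/p_x, so x*(p_x,p_y) = (5·p_y/p_x)², and y* = (I − p_x·x*)/p_y.
Plugging in: x* = (5·8.8/14)² = 9.8776.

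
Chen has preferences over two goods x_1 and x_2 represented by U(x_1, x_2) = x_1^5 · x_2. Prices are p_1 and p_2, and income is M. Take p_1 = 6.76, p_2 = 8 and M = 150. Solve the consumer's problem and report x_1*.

MU_x_1/MU_x_2 = (5·x_2)/(x_1); tangency sets this equal to p_1/p_2.
So 5·p_2·x_2 = p_1·x_1; combined with the budget, a share 5/6 of income goes to x_1.
Demand: x_1*(p_1,p_2,M) = 5/6·M/p_1 and x_2* = 1/6·M/p_2.
At p_1=6.76, p_2=8, M=150: x_1* = 5/6·150/6.76 = 18.4911.

x_1* = 18.4911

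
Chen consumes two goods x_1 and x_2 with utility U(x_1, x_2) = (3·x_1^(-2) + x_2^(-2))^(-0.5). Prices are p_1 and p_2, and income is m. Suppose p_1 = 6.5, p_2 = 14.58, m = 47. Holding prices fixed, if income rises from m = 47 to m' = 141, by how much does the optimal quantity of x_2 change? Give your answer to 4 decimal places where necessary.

MU_x_1 ∝ 3·x_1^(-3), MU_x_2 ∝ x_2^(-3), so MRS = 3·(x_2/x_1)^(3) = p_1/p_2.
Solve for the ratio: x_2/x_1 = [(1/3)·p_1/p_2]^(1/3).
With the ratio pinned down, the budget gives x_1* = m/(p_1 + p_2·(x_2/x_1)) and x_2* = (x_2/x_1)·x_1*.
Numerically x_2/x_1 = 0.529678, so x_1* = 47/(6.5 + 14.58·0.529678) = 3.3046 and x_2* = 0.529678·3.3046 = 1.7504.
At m' = 141: x_2* = 5.2511. Change: 5.2511 − 1.7504 = 3.5007.

Δx_2* = 3.5007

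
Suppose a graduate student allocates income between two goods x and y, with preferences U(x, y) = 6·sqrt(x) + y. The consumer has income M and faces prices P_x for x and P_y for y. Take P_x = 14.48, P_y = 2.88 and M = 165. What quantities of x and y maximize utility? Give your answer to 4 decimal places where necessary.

Plugging in: x* = (3·2.88/14.48)² = 0.356, y* = 55.5016.

x* = 0.356, y* = 55.5016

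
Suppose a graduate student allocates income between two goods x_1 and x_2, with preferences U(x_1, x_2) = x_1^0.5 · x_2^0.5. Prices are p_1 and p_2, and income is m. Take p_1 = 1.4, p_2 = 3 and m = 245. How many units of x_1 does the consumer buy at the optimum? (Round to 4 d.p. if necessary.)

x_1* = 87.5

The MRS is x_2/x_1. Set MRS = p_1/p_2.
Rearranging, p_2·x_2 = p_1·x_1. Substituting into the budget gives p_1·x_1·(1 + 1) = m.
Demand: x_1*(p_1,p_2,m) = 0.5·m/p_1 and x_2* = 0.5·m/p_2.
At p_1=1.4, p_2=3, m=245: x_1* = 0.5·245/1.4 = 87.5.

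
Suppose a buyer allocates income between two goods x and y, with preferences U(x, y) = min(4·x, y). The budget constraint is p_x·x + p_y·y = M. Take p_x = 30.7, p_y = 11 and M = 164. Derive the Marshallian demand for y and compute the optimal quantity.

Leontief preferences: the optimum is at the kink where x/1 = y/4, i.e. y = 4·x.
Budget: p_x·x + p_y·4·x = M, so (p_x + 4·p_y)·x = M.
Demand: x*(p_x,p_y,M) = M/(p_x + 4·p_y), y* = 4·M/(p_x + 4·p_y).
Here 30.7 + 4·11 = 74.7, giving y* = 8.7818.

y* = 8.7818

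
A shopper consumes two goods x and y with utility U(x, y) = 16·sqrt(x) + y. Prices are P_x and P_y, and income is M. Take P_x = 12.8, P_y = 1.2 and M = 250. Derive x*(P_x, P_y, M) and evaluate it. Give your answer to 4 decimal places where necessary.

x* = 0.5625

Utility is quasi-linear in y; the FOC for x is 8/√x = P_x/P_y.
Thus x* = (8·P_y/P_x)² — independent of M — with the rest of income spent on y.
Plugging in: x* = (8·1.2/12.8)² = 0.5625.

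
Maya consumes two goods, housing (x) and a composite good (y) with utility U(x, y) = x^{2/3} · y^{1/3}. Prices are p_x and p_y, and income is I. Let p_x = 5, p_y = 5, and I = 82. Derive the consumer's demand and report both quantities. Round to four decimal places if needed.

x* = 10.9333, y* = 5.4667

Tangency: MRS = 2·y/x = p_x/p_y.
So 2/3·p_y·y = 1/3·p_x·x; combined with the budget, a share 2/3 of income goes to x.
Demand: x*(p_x,p_y,I) = 2/3·I/p_x and y* = 1/3·I/p_y.
At p_x=5, p_y=5, I=82: x* = 2/3·82/5 = 10.9333, y* = 5.4667.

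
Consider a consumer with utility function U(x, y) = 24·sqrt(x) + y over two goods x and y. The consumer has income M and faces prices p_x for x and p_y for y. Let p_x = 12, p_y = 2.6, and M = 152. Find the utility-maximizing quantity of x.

x* = 6.76

Set MRS = p_x/p_y: 12·x^(−1/2) = p_x/p_y.
Thus x* = (12·p_y/p_x)² — independent of M — with the rest of income spent on y.
Plugging in: x* = (12·2.6/12)² = 6.76.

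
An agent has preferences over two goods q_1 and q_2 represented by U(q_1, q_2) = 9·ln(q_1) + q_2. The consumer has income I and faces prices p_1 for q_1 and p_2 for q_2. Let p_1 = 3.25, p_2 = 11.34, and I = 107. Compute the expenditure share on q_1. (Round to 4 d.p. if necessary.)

MU_q_1 = 9/q_1, MU_q_2 = 1. Tangency: 9/q_1 = p_1/p_2.
So q_1*(p_1,p_2) = 9·p_2/p_1, independent of income; and q_2* = (I − 9·p_2)/p_2.
At the given prices: q_1* = 9·11.34/3.25 = 31.4031, and q_2* = 0.4356.
Expenditure on q_1: 3.25·31.4031 = 102.06; share = 0.9538.

share on q_1 = 0.9538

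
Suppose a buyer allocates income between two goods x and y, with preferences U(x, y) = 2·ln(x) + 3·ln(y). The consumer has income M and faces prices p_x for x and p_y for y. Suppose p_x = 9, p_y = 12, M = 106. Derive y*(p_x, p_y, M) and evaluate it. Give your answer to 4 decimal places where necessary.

Demand: x*(p_x,p_y,M) = 0.4·M/p_x and y* = 0.6·M/p_y.
At p_x=9, p_y=12, M=106: y* = 0.6·106/12 = 5.3.

y* = 5.3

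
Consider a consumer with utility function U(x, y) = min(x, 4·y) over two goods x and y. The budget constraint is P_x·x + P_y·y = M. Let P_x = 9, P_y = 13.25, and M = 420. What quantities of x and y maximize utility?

x* = 34.1117, y* = 8.5279

Leontief preferences: the optimum is at the kink where x/4 = y/1, i.e. y = (1/4)·x.
Budget: P_x·x + P_y·(1/4)·x = M, so (4·P_x + P_y)·x = 4·M.
Demand: x*(P_x,P_y,M) = 4·M/(4·P_x + P_y), y* = M/(4·P_x + P_y).
Here 4·9 + 13.25 = 49.25, giving x* = 34.1117 and y* = 8.5279.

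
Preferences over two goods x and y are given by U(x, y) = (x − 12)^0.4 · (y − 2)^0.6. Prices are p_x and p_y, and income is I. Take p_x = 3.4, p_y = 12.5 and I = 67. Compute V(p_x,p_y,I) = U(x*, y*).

V = 0.0824

This is Cobb-Douglas in (x−12, y−2): tangency gives 0.4·p_y·(y−2) = 0.6·p_x·(x−12).
After buying the subsistence bundle (12, 2), a share 0.4 of the remaining income goes to x: x* = 12 + 0.4·(I − 12p_x − 2p_y)/p_x.
Discretionary income = 67 − 12·3.4 − 2·12.5 = 1.2; x* = 12 + 0.4·1.2/3.4 = 12.1412; y* = 2 + 0.6·1.2/12.5 = 2.0576.
Utility at the optimum: U(12.1412, 2.0576) = 0.0824.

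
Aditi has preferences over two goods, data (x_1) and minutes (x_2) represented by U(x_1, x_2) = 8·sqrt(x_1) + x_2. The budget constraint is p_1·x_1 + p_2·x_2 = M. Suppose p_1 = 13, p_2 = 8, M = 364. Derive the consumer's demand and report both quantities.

x_1* = 6.0592, x_2* = 35.6538

Plugging in: x_1* = (4·8/13)² = 6.0592, x_2* = 35.6538.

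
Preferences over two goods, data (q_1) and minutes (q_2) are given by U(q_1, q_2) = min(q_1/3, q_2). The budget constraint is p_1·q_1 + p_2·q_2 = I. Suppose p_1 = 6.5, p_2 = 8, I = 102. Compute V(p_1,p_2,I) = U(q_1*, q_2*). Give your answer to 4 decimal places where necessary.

Leontief preferences: the optimum is at the kink where q_1/3 = q_2/1, i.e. q_2 = (1/3)·q_1.
Budget: p_1·q_1 + p_2·(1/3)·q_1 = I, so (3·p_1 + p_2)·q_1 = 3·I.
Demand: q_1*(p_1,p_2,I) = 3·I/(3·p_1 + p_2), q_2* = I/(3·p_1 + p_2).
Here 3·6.5 + 8 = 27.5, giving q_1* = 11.1273 and q_2* = 3.7091.
Utility at the optimum: U(11.1273, 3.7091) = 3.7091.

V = 3.7091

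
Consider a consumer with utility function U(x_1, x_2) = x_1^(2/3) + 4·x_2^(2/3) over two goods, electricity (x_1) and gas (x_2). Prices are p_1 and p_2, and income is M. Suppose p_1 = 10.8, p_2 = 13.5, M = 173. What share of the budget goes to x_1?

From the CES first-order condition, (1/4)·(x_2/x_1)^(1/3) = p_1/p_2.
Hence x_2/x_1 = (4·p_1/p_2)^(1/(1/3)), i.e. raised to the 3 power.
With the ratio pinned down, the budget gives x_1* = M/(p_1 + p_2·(x_2/x_1)) and x_2* = (x_2/x_1)·x_1*.
Numerically x_2/x_1 = 32.768, so x_1* = 173/(10.8 + 13.5·32.768) = 0.3818 and x_2* = 32.768·0.3818 = 12.5094.
Expenditure on x_1: 10.8·0.3818 = 4.123; share = 0.0238.

share on x_1 = 0.0238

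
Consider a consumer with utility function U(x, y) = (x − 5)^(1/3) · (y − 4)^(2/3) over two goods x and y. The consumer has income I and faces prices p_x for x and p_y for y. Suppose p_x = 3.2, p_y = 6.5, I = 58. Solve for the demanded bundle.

x* = 6.6667, y* = 5.641

This is Cobb-Douglas in (x−5, y−4): tangency gives 1/3·p_y·(y−4) = 2/3·p_x·(x−5).
Substituting into the budget: x* = 5 + 1/3·(I − 5·p_x − 4·p_y)/p_x, and y* = 4 + 2/3·(…)/p_y.
Discretionary income = 58 − 5·3.2 − 4·6.5 = 16; x* = 5 + 1/3·16/3.2 = 6.6667; y* = 4 + 2/3·16/6.5 = 5.641.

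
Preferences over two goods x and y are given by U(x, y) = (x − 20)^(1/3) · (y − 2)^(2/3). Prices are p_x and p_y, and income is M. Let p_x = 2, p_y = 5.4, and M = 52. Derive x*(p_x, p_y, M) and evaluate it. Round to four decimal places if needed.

x* = 20.2

This is Cobb-Douglas in (x−20, y−2): tangency gives 1/3·p_y·(y−2) = 2/3·p_x·(x−20).
Substituting into the budget: x* = 20 + 1/3·(M − 20·p_x − 2·p_y)/p_x, and y* = 2 + 2/3·(…)/p_y.
Discretionary income = 52 − 20·2 − 2·5.4 = 1.2; x* = 20 + 1/3·1.2/2 = 20.2.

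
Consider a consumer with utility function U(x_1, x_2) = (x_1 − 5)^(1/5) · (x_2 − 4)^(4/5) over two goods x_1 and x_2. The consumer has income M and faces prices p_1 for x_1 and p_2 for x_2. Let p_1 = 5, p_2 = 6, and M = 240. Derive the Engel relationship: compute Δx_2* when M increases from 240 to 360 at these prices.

Δx_2* = 16

MRS = (1/4)·(x_2−4)/(x_1−5). Tangency with p_1/p_2 gives x_2−4 = 4·(p_1/p_2)·(x_1−5).
Substituting into the budget: x_1* = 5 + 0.2·(M − 5·p_1 − 4·p_2)/p_1, and x_2* = 4 + 0.8·(…)/p_2.
Discretionary income = 240 − 5·5 − 4·6 = 191; x_2* = 4 + 0.8·191/6 = 29.4667.
At M' = 360: x_2* = 45.4667. Change: 45.4667 − 29.4667 = 16.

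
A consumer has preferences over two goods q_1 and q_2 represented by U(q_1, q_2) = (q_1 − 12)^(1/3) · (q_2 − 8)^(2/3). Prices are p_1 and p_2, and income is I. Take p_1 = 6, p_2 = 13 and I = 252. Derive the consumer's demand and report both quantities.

q_1* = 16.2222, q_2* = 11.8974

Let q_1' = q_1−12, q_2' = q_2−8. MRS = (1/2)·q_2'/q_1' = p_1/p_2.
After buying the subsistence bundle (12, 8), a share 1/3 of the remaining income goes to q_1: q_1* = 12 + 1/3·(I − 12p_1 − 8p_2)/p_1.
Discretionary income = 252 − 12·6 − 8·13 = 76; q_1* = 12 + 1/3·76/6 = 16.2222; q_2* = 8 + 2/3·76/13 = 11.8974.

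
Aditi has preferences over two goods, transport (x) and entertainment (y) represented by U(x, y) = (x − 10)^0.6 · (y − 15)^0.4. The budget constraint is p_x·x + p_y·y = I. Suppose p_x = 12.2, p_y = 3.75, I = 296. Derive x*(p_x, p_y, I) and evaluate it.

This is Cobb-Douglas in (x−10, y−15): tangency gives 0.6·p_y·(y−15) = 0.4·p_x·(x−10).
After buying the subsistence bundle (10, 15), a share 0.6 of the remaining income goes to x: x* = 10 + 0.6·(I − 10p_x − 15p_y)/p_x.
Discretionary income = 296 − 10·12.2 − 15·3.75 = 117.75; x* = 10 + 0.6·117.75/12.2 = 15.791.

x* = 15.791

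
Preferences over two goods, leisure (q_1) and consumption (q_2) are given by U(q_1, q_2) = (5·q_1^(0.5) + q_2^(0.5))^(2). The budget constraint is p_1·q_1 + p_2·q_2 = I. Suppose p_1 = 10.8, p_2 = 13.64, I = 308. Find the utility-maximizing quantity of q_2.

q_2* = 0.6932

MRS = MU_q_1/MU_q_2 = 5·(q_2/q_1)^(0.5). Set equal to p_1/p_2.
Hence q_2/q_1 = ((1/5)·p_1/p_2)^(1/(0.5)), i.e. raised to the 2 power.
Substitute q_2 = (q_2/q_1)·q_1 into the budget: q_1* = I/(p_1 + p_2·(q_2/q_1)).
Numerically q_2/q_1 = 0.025077, so q_1* = 308/(10.8 + 13.64·0.025077) = 27.643 and q_2* = 0.025077·27.643 = 0.6932.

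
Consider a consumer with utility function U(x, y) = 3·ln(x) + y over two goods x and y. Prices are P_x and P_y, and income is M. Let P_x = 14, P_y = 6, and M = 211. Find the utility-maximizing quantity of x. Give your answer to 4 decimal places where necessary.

Set MRS = P_x/P_y: (3/x)/1 = P_x/P_y.
So x*(P_x,P_y) = 3·P_y/P_x, independent of income; and y* = (M − 3·P_y)/P_y.
At the given prices: x* = 3·6/14 = 1.2857.

x* = 1.2857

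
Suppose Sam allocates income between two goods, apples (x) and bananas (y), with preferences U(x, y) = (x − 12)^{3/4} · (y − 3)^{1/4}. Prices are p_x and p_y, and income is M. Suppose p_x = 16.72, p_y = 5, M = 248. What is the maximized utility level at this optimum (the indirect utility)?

V = 1.4915

This is Cobb-Douglas in (x−12, y−3): tangency gives 0.75·p_y·(y−3) = 0.25·p_x·(x−12).
Substituting into the budget: x* = 12 + 0.75·(M − 12·p_x − 3·p_y)/p_x, and y* = 3 + 0.25·(…)/p_y.
Discretionary income = 248 − 12·16.72 − 3·5 = 32.36; x* = 12 + 0.75·32.36/16.72 = 13.4516; y* = 3 + 0.25·32.36/5 = 4.618.
Utility at the optimum: U(13.4516, 4.618) = 1.4915.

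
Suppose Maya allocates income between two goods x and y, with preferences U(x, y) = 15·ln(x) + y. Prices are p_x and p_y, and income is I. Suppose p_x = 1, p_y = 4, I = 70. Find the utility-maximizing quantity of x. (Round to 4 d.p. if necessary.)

Set MRS = p_x/p_y: (15/x)/1 = p_x/p_y.
So x*(p_x,p_y) = 15·p_y/p_x, independent of income; and y* = (I − 15·p_y)/p_y.
At the given prices: x* = 15·4/1 = 60.

x* = 60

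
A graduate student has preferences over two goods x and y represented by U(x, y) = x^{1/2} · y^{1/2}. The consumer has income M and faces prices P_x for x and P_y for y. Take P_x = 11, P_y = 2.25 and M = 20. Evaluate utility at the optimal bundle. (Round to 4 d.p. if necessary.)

V = 2.0101

MU_x/MU_y = (0.5·y)/(0.5·x); tangency sets this equal to P_x/P_y.
Rearranging, P_y·y = P_x·x. Substituting into the budget gives P_x·x·(1 + 1) = M.
Demand: x*(P_x,P_y,M) = 0.5·M/P_x and y* = 0.5·M/P_y.
At P_x=11, P_y=2.25, M=20: x* = 0.5·20/11 = 0.9091, y* = 4.4444.
Utility at the optimum: U(0.9091, 4.4444) = 2.0101.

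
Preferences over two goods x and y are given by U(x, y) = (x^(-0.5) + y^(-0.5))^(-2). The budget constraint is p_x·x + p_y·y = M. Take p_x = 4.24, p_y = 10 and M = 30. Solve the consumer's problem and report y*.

y* = 1.7131

From the CES first-order condition, (y/x)^(1.5) = p_x/p_y.
Hence y/x = (p_x/p_y)^(1/(1.5)), i.e. raised to the 2/3 power.
Substitute y = (y/x)·x into the budget: x* = M/(p_x + p_y·(y/x)).
Numerically y/x = 0.564387, so x* = 30/(4.24 + 10·0.564387) = 3.0352 and y* = 0.564387·3.0352 = 1.7131.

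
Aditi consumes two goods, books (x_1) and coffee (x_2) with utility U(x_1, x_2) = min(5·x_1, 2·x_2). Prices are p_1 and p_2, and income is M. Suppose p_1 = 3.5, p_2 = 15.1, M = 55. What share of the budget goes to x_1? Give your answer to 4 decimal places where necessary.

With perfect complements, no substitution: consume in ratio x_1:x_2 = 2:5.
Budget: p_1·x_1 + p_2·(5/2)·x_1 = M, so (2·p_1 + 5·p_2)·x_1 = 2·M.
Demand: x_1*(p_1,p_2,M) = 2·M/(2·p_1 + 5·p_2), x_2* = 5·M/(2·p_1 + 5·p_2).
Here 2·3.5 + 5·15.1 = 82.5, giving x_1* = 1.3333 and x_2* = 3.3333.
Expenditure on x_1: 3.5·1.3333 = 4.6667; share = 0.0848.

share on x_1 = 0.0848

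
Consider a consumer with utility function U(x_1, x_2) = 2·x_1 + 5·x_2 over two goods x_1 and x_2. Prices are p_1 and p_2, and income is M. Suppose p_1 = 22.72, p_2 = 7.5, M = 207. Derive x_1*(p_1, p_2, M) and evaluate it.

x_1* = 0

Linear utility — the consumer picks whichever good has higher MU/price: 2/22.72 = 0.088 vs 5/7.5 = 0.6667.
x_2 gives more utility per dollar, so spend all income on x_2: x_2* = M/p_2, x_1* = 0.
Numerically: x_1* = 0, x_2* = 27.6.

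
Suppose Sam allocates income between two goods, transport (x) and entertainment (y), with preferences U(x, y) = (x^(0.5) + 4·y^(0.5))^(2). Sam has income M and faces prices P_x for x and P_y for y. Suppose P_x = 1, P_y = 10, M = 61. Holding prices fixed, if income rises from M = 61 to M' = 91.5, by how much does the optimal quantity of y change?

Δy* = 1.8769

MU_x ∝ x^(-0.5), MU_y ∝ 4·y^(-0.5), so MRS = (1/4)·(y/x)^(0.5) = P_x/P_y.
Solve for the ratio: y/x = [4·P_x/P_y]^(2).
Substitute y = (y/x)·x into the budget: x* = M/(P_x + P_y·(y/x)).
Numerically y/x = 0.16, so x* = 61/(1 + 10·0.16) = 23.4615 and y* = 0.16·23.4615 = 3.7538.
At M' = 91.5: y* = 5.6308. Change: 5.6308 − 3.7538 = 1.8769.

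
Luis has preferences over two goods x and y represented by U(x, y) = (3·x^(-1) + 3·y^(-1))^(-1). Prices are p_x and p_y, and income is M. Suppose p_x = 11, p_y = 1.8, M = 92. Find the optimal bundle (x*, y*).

With the ratio pinned down, the budget gives x* = M/(p_x + p_y·(y/x)) and y* = (y/x)·x*.
Numerically y/x = 2.472066, so x* = 92/(11 + 1.8·2.472066) = 5.9548 and y* = 2.472066·5.9548 = 14.7207.

x* = 5.9548, y* = 14.7207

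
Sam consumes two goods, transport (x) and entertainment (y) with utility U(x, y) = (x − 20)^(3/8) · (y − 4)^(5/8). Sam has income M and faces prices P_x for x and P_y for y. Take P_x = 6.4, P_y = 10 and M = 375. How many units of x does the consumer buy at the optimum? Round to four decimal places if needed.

Let x' = x−20, y' = y−4. MRS = (3/5)·y'/x' = P_x/P_y.
Substituting into the budget: x* = 20 + 0.375·(M − 20·P_x − 4·P_y)/P_x, and y* = 4 + 0.625·(…)/P_y.
Discretionary income = 375 − 20·6.4 − 4·10 = 207; x* = 20 + 0.375·207/6.4 = 32.1289.

x* = 32.1289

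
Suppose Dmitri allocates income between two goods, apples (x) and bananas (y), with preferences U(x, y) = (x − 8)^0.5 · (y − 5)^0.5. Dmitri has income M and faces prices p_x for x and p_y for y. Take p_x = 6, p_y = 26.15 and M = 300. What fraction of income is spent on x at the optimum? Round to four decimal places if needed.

share on x = 0.3621

MRS = (y−5)/(x−8). Tangency with p_x/p_y gives y−5 = (p_x/p_y)·(x−8).
After buying the subsistence bundle (8, 5), a share 0.5 of the remaining income goes to x: x* = 8 + 0.5·(M − 8p_x − 5p_y)/p_x.
Discretionary income = 300 − 8·6 − 5·26.15 = 121.25; x* = 8 + 0.5·121.25/6 = 18.1042; y* = 5 + 0.5·121.25/26.15 = 7.3184.
Expenditure on x: 6·18.1042 = 108.625; share = 0.3621.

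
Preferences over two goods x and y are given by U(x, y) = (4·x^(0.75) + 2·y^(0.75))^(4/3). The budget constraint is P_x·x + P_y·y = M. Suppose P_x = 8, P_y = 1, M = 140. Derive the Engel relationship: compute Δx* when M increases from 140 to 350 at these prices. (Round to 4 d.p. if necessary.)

Δx* = 0.7955

MU_x ∝ 4·x^(-0.25), MU_y ∝ 2·y^(-0.25), so MRS = 2·(y/x)^(0.25) = P_x/P_y.
Hence y/x = ((1/2)·P_x/P_y)^(1/(0.25)), i.e. raised to the 4 power.
With the ratio pinned down, the budget gives x* = M/(P_x + P_y·(y/x)) and y* = (y/x)·x*.
Numerically y/x = 256, so x* = 140/(8 + 1·256) = 0.5303.
At M' = 350: x* = 1.3258. Change: 1.3258 − 0.5303 = 0.7955.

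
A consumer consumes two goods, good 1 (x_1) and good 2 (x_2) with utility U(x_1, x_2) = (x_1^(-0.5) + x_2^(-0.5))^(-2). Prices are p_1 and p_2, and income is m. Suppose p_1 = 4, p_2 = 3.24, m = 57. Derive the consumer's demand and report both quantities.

x_1* = 7.3751, x_2* = 8.4875

From the CES first-order condition, (x_2/x_1)^(1.5) = p_1/p_2.
Solve for the ratio: x_2/x_1 = [p_1/p_2]^(2/3).
With the ratio pinned down, the budget gives x_1* = m/(p_1 + p_2·(x_2/x_1)) and x_2* = (x_2/x_1)·x_1*.
Numerically x_2/x_1 = 1.150827, so x_1* = 57/(4 + 3.24·1.150827) = 7.3751 and x_2* = 1.150827·7.3751 = 8.4875.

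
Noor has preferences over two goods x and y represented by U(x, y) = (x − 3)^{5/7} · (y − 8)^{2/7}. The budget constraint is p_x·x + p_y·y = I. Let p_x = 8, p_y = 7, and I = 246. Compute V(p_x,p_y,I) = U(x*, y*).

V = 11.8512

This is Cobb-Douglas in (x−3, y−8): tangency gives 5/7·p_y·(y−8) = 2/7·p_x·(x−3).
After buying the subsistence bundle (3, 8), a share 5/7 of the remaining income goes to x: x* = 3 + 5/7·(I − 3p_x − 8p_y)/p_x.
Discretionary income = 246 − 3·8 − 8·7 = 166; x* = 3 + 5/7·166/8 = 17.8214; y* = 8 + 2/7·166/7 = 14.7755.
Utility at the optimum: U(17.8214, 14.7755) = 11.8512.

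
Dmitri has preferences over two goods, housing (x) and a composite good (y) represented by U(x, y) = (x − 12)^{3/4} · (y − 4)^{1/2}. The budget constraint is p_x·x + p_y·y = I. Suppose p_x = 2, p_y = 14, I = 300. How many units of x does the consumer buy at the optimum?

After buying the subsistence bundle (12, 4), a share 0.6 of the remaining income goes to x: x* = 12 + 0.6·(I − 12p_x − 4p_y)/p_x.
Discretionary income = 300 − 12·2 − 4·14 = 220; x* = 12 + 0.6·220/2 = 78.

x* = 78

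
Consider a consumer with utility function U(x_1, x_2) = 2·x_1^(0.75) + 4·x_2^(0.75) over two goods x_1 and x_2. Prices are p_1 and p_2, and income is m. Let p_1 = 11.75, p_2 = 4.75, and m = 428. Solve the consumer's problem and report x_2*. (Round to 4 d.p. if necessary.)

x_2* = 89.7347

MU_x_1 ∝ 2·x_1^(-0.25), MU_x_2 ∝ 4·x_2^(-0.25), so MRS = (1/2)·(x_2/x_1)^(0.25) = p_1/p_2.
Solve for the ratio: x_2/x_1 = [2·p_1/p_2]^(4).
Substitute x_2 = (x_2/x_1)·x_1 into the budget: x_1* = m/(p_1 + p_2·(x_2/x_1)).
Numerically x_2/x_1 = 599.096815, so x_1* = 428/(11.75 + 4.75·599.096815) = 0.1498 and x_2* = 599.096815·0.1498 = 89.7347.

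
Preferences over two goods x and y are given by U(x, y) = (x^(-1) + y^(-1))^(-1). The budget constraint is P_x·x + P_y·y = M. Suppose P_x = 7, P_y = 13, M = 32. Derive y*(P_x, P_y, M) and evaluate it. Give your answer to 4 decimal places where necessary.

y* = 1.4197

From the CES first-order condition, (y/x)^(2) = P_x/P_y.
Solve for the ratio: y/x = [P_x/P_y]^(0.5).
With the ratio pinned down, the budget gives x* = M/(P_x + P_y·(y/x)) and y* = (y/x)·x*.
Numerically y/x = 0.733799, so x* = 32/(7 + 13·0.733799) = 1.9348 and y* = 0.733799·1.9348 = 1.4197.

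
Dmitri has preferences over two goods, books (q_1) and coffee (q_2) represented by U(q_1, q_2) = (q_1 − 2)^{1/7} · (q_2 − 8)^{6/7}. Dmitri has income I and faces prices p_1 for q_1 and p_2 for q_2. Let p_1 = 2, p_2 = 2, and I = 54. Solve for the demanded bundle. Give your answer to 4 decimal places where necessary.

q_1* = 4.4286, q_2* = 22.5714

MRS = (1/6)·(q_2−8)/(q_1−2). Tangency with p_1/p_2 gives q_2−8 = 6·(p_1/p_2)·(q_1−2).
Substituting into the budget: q_1* = 2 + 1/7·(I − 2·p_1 − 8·p_2)/p_1, and q_2* = 8 + 6/7·(…)/p_2.
Discretionary income = 54 − 2·2 − 8·2 = 34; q_1* = 2 + 1/7·34/2 = 4.4286; q_2* = 8 + 6/7·34/2 = 22.5714.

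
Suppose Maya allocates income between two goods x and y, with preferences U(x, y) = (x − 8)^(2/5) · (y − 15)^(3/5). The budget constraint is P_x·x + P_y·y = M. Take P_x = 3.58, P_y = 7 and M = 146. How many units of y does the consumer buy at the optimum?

This is Cobb-Douglas in (x−8, y−15): tangency gives 0.4·P_y·(y−15) = 0.6·P_x·(x−8).
Substituting into the budget: x* = 8 + 0.4·(M − 8·P_x − 15·P_y)/P_x, and y* = 15 + 0.6·(…)/P_y.
Discretionary income = 146 − 8·3.58 − 15·7 = 12.36; y* = 15 + 0.6·12.36/7 = 16.0594.

y* = 16.0594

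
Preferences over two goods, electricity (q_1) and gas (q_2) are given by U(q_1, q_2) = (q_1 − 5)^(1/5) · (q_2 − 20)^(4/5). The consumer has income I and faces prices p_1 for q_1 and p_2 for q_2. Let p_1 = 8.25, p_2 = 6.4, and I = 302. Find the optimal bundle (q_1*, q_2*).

q_1* = 8.2182, q_2* = 36.5938

MRS = (1/4)·(q_2−20)/(q_1−5). Tangency with p_1/p_2 gives q_2−20 = 4·(p_1/p_2)·(q_1−5).
After buying the subsistence bundle (5, 20), a share 0.2 of the remaining income goes to q_1: q_1* = 5 + 0.2·(I − 5p_1 − 20p_2)/p_1.
Discretionary income = 302 − 5·8.25 − 20·6.4 = 132.75; q_1* = 5 + 0.2·132.75/8.25 = 8.2182; q_2* = 20 + 0.8·132.75/6.4 = 36.5938.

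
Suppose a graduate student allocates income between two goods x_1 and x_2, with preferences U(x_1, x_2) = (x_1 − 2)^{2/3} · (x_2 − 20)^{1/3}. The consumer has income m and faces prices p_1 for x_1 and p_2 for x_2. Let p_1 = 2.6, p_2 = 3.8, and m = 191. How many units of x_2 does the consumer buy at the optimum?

x_2* = 29.6316

MRS = 2·(x_2−20)/(x_1−2). Tangency with p_1/p_2 gives x_2−20 = (1/2)·(p_1/p_2)·(x_1−2).
After buying the subsistence bundle (2, 20), a share 2/3 of the remaining income goes to x_1: x_1* = 2 + 2/3·(m − 2p_1 − 20p_2)/p_1.
Discretionary income = 191 − 2·2.6 − 20·3.8 = 109.8; x_2* = 20 + 1/3·109.8/3.8 = 29.6316.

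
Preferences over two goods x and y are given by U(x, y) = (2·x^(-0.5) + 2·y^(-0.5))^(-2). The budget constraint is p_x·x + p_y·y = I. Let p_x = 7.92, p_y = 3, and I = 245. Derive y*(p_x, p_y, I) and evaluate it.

y* = 34.2837

MRS = MU_x/MU_y = (y/x)^(1.5). Set equal to p_x/p_y.
Solve for the ratio: y/x = [p_x/p_y]^(2/3).
With the ratio pinned down, the budget gives x* = I/(p_x + p_y·(y/x)) and y* = (y/x)·x*.
Numerically y/x = 1.910158, so x* = 245/(7.92 + 3·1.910158) = 17.9481 and y* = 1.910158·17.9481 = 34.2837.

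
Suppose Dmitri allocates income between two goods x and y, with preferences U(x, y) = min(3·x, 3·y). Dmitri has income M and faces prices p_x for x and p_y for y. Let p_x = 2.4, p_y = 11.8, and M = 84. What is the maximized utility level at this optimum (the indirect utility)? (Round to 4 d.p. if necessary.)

V = 17.7465

Demand: x*(p_x,p_y,M) = 3·M/(3·p_x + 3·p_y), y* = 3·M/(3·p_x + 3·p_y).
Here 3·2.4 + 3·11.8 = 42.6, giving x* = 5.9155 and y* = 5.9155.
Utility at the optimum: U(5.9155, 5.9155) = 17.7465.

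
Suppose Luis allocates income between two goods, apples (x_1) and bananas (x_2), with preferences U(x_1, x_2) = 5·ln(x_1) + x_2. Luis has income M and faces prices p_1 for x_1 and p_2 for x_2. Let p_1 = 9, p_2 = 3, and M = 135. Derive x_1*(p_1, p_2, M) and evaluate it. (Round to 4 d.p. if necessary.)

So x_1*(p_1,p_2) = 5·p_2/p_1, independent of income; and x_2* = (M − 5·p_2)/p_2.
At the given prices: x_1* = 5·3/9 = 1.6667.

x_1* = 1.6667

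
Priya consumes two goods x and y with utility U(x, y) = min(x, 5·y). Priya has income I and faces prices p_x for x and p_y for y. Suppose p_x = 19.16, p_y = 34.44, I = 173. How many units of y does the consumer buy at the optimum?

y* = 1.3283

With perfect complements, no substitution: consume in ratio x:y = 5:1.
Budget: p_x·x + p_y·(1/5)·x = I, so (5·p_x + p_y)·x = 5·I.
Demand: x*(p_x,p_y,I) = 5·I/(5·p_x + p_y), y* = I/(5·p_x + p_y).
Here 5·19.16 + 34.44 = 130.24, giving y* = 1.3283.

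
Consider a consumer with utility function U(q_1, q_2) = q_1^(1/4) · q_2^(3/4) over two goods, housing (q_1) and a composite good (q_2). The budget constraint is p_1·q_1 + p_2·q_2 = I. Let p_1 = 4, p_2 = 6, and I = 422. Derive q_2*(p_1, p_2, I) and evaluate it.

Tangency: MRS = (1/3)·q_2/q_1 = p_1/p_2.
So 0.25·p_2·q_2 = 0.75·p_1·q_1; combined with the budget, a share 0.25 of income goes to q_1.
Demand: q_1*(p_1,p_2,I) = 0.25·I/p_1 and q_2* = 0.75·I/p_2.
At p_1=4, p_2=6, I=422: q_2* = 0.75·422/6 = 52.75.

q_2* = 52.75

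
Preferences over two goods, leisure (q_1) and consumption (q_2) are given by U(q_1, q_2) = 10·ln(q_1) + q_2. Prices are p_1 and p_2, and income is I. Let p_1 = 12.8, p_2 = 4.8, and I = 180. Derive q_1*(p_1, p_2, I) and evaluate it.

q_1* = 3.75

MU_q_1 = 10/q_1, MU_q_2 = 1. Tangency: 10/q_1 = p_1/p_2.
So q_1*(p_1,p_2) = 10·p_2/p_1, independent of income; and q_2* = (I − 10·p_2)/p_2.
At the given prices: q_1* = 10·4.8/12.8 = 3.75.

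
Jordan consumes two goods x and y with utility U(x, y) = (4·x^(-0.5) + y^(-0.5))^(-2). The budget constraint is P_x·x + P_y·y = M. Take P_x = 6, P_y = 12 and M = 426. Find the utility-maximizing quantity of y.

MRS = MU_x/MU_y = 4·(y/x)^(1.5). Set equal to P_x/P_y.
Solve for the ratio: y/x = [(1/4)·P_x/P_y]^(2/3).
With the ratio pinned down, the budget gives x* = M/(P_x + P_y·(y/x)) and y* = (y/x)·x*.
Numerically y/x = 0.25, so x* = 426/(6 + 12·0.25) = 47.3333 and y* = 0.25·47.3333 = 11.8333.

y* = 11.8333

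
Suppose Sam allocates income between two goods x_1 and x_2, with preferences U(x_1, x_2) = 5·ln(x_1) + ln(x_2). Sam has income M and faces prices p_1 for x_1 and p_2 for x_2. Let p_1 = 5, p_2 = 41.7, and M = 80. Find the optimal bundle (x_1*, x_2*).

Demand: x_1*(p_1,p_2,M) = 5/6·M/p_1 and x_2* = 1/6·M/p_2.
At p_1=5, p_2=41.7, M=80: x_1* = 5/6·80/5 = 13.3333, x_2* = 0.3197.

x_1* = 13.3333, x_2* = 0.3197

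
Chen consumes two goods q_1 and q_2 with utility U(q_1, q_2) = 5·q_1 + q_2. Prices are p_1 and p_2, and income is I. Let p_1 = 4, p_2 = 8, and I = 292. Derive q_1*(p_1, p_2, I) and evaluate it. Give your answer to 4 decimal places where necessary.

q_1 gives more utility per dollar, so spend all income on q_1: q_1* = I/p_1, q_2* = 0.
Numerically: q_1* = 73, q_2* = 0.

q_1* = 73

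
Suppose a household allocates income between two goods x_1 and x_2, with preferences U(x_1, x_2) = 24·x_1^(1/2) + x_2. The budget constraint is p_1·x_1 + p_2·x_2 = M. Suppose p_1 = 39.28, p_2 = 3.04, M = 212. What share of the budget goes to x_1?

Utility is quasi-linear in x_2; the FOC for x_1 is 12/√x_1 = p_1/p_2.
Solve: √x_1 = 12·p_2/p_1, so x_1*(p_1,p_2) = (12·p_2/p_1)², and x_2* = (M − p_1·x_1*)/p_2.
Plugging in: x_1* = (12·3.04/39.28)² = 0.8625, x_2* = 58.5922.
Expenditure on x_1: 39.28·0.8625 = 33.8796; share = 0.1598.

share on x_1 = 0.1598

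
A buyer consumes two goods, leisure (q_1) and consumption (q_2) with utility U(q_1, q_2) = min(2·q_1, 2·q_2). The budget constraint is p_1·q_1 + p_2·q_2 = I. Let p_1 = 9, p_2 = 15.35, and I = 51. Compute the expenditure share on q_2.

Demand: q_1*(p_1,p_2,I) = 2·I/(2·p_1 + 2·p_2), q_2* = 2·I/(2·p_1 + 2·p_2).
Here 2·9 + 2·15.35 = 48.7, giving q_1* = 2.0945 and q_2* = 2.0945.
Expenditure on q_2: 15.35·2.0945 = 32.1499; share = 0.6304.

share on q_2 = 0.6304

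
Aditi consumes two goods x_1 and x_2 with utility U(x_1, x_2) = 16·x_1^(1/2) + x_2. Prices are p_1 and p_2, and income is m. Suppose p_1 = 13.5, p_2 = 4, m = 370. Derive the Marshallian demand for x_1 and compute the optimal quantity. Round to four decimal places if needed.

MU_x_1 = 8/√x_1, MU_x_2 = 1. Tangency: 8/√x_1 = p_1/p_2.
Solve: √x_1 = 8·p_2/p_1, so x_1*(p_1,p_2) = (8·p_2/p_1)², and x_2* = (m − p_1·x_1*)/p_2.
Plugging in: x_1* = (8·4/13.5)² = 5.6187.

x_1* = 5.6187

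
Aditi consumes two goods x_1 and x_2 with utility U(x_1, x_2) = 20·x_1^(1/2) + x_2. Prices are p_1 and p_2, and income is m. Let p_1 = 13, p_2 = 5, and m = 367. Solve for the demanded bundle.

MU_x_1 = 10/√x_1, MU_x_2 = 1. Tangency: 10/√x_1 = p_1/p_2.
Solve: √x_1 = 10·p_2/p_1, so x_1*(p_1,p_2) = (10·p_2/p_1)², and x_2* = (m − p_1·x_1*)/p_2.
Plugging in: x_1* = (10·5/13)² = 14.7929, x_2* = 34.9385.

x_1* = 14.7929, x_2* = 34.9385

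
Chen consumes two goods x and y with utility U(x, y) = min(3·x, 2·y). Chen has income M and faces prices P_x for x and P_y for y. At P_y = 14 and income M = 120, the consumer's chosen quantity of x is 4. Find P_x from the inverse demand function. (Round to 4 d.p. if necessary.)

P_x = 9

Leontief preferences: the optimum is at the kink where x/2 = y/3, i.e. y = (3/2)·x.
Budget: P_x·x + P_y·(3/2)·x = M, so (2·P_x + 3·P_y)·x = 2·M.
Demand: x*(P_x,P_y,M) = 2·M/(2·P_x + 3·P_y), y* = 3·M/(2·P_x + 3·P_y).
Set x* = 4 in the demand function and solve for P_x: P_x = 9.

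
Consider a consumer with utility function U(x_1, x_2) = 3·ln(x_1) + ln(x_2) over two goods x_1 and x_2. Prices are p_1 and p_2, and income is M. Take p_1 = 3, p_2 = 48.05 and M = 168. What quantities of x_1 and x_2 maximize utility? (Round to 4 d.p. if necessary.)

x_1* = 42, x_2* = 0.8741

At p_1=3, p_2=48.05, M=168: x_1* = 0.75·168/3 = 42, x_2* = 0.8741.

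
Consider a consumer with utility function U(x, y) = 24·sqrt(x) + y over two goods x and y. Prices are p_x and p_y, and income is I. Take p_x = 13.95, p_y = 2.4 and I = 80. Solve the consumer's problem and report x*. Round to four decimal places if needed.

x* = 4.2622

MU_x = 12/√x, MU_y = 1. Tangency: 12/√x = p_x/p_y.
Solve: √x = 12·p_y/p_x, so x*(p_x,p_y) = (12·p_y/p_x)², and y* = (I − p_x·x*)/p_y.
Plugging in: x* = (12·2.4/13.95)² = 4.2622.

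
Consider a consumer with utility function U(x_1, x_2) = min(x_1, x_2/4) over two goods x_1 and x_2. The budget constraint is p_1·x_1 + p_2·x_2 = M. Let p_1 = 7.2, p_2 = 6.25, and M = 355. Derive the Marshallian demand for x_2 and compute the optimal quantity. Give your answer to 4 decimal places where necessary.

Demand: x_1*(p_1,p_2,M) = M/(p_1 + 4·p_2), x_2* = 4·M/(p_1 + 4·p_2).
Here 7.2 + 4·6.25 = 32.2, giving x_2* = 44.0994.

x_2* = 44.0994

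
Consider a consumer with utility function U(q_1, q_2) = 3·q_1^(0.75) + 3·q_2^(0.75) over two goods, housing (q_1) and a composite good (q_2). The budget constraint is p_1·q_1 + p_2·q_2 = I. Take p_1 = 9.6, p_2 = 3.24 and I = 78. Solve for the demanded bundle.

q_1* = 0.3008, q_2* = 23.1828

MU_q_1 ∝ 3·q_1^(-0.25), MU_q_2 ∝ 3·q_2^(-0.25), so MRS = (q_2/q_1)^(0.25) = p_1/p_2.
Solve for the ratio: q_2/q_1 = [p_1/p_2]^(4).
With the ratio pinned down, the budget gives q_1* = I/(p_1 + p_2·(q_2/q_1)) and q_2* = (q_2/q_1)·q_1*.
Numerically q_2/q_1 = 77.073466, so q_1* = 78/(9.6 + 3.24·77.073466) = 0.3008 and q_2* = 77.073466·0.3008 = 23.1828.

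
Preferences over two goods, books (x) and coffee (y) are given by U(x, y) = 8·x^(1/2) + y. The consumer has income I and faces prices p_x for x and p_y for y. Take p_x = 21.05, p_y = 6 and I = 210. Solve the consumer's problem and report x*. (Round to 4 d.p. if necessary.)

Set MRS = p_x/p_y: 4·x^(−1/2) = p_x/p_y.
Solve: √x = 4·p_y/p_x, so x*(p_x,p_y) = (4·p_y/p_x)², and y* = (I − p_x·x*)/p_y.
Plugging in: x* = (4·6/21.05)² = 1.2999.

x* = 1.2999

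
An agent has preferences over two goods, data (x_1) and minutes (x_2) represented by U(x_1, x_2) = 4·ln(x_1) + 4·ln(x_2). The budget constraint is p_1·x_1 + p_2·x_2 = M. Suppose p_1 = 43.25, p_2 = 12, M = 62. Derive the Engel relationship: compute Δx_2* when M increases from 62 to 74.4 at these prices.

Δx_2* = 0.5167

Tangency: MRS = x_2/x_1 = p_1/p_2.
So 4·p_2·x_2 = 4·p_1·x_1; combined with the budget, a share 0.5 of income goes to x_1.
Demand: x_1*(p_1,p_2,M) = 0.5·M/p_1 and x_2* = 0.5·M/p_2.
At p_1=43.25, p_2=12, M=62: x_2* = 0.5·62/12 = 2.5833.
At M' = 74.4: x_2* = 3.1. Change: 3.1 − 2.5833 = 0.5167.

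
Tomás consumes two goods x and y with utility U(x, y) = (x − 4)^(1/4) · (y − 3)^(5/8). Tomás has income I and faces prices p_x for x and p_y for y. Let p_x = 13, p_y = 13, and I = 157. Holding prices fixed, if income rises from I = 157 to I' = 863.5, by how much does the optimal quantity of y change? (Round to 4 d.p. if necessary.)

Δy* = 38.8187

This is Cobb-Douglas in (x−4, y−3): tangency gives 0.25·p_y·(y−3) = 0.625·p_x·(x−4).
After buying the subsistence bundle (4, 3), a share 2/7 of the remaining income goes to x: x* = 4 + 2/7·(I − 4p_x − 3p_y)/p_x.
Discretionary income = 157 − 4·13 − 3·13 = 66; y* = 3 + 5/7·66/13 = 6.6264.
At I' = 863.5: y* = 45.4451. Change: 45.4451 − 6.6264 = 38.8187.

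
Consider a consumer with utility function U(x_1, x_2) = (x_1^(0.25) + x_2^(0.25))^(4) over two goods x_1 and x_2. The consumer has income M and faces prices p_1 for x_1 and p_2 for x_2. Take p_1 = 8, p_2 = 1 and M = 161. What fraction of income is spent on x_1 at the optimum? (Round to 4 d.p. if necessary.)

share on x_1 = 0.3333

MU_x_1 ∝ x_1^(-0.75), MU_x_2 ∝ x_2^(-0.75), so MRS = (x_2/x_1)^(0.75) = p_1/p_2.
Solve for the ratio: x_2/x_1 = [p_1/p_2]^(4/3).
Substitute x_2 = (x_2/x_1)·x_1 into the budget: x_1* = M/(p_1 + p_2·(x_2/x_1)).
Numerically x_2/x_1 = 16, so x_1* = 161/(8 + 1·16) = 6.7083 and x_2* = 16·6.7083 = 107.3333.
Expenditure on x_1: 8·6.7083 = 53.6667; share = 0.3333.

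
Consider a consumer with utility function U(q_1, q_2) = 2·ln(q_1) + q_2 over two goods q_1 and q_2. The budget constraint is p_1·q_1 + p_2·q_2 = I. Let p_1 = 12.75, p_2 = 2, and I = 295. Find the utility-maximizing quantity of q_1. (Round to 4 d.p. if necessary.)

q_1* = 0.3137

So q_1*(p_1,p_2) = 2·p_2/p_1, independent of income; and q_2* = (I − 2·p_2)/p_2.
At the given prices: q_1* = 2·2/12.75 = 0.3137.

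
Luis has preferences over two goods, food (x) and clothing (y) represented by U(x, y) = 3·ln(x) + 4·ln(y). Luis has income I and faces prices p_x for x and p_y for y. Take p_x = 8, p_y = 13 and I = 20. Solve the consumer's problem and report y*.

Tangency: MRS = (3/4)·y/x = p_x/p_y.
Rearranging, p_y·y = (4/3)·p_x·x. Substituting into the budget gives p_x·x·(1 + (4/3)) = I.
Demand: x*(p_x,p_y,I) = 3/7·I/p_x and y* = 4/7·I/p_y.
At p_x=8, p_y=13, I=20: y* = 4/7·20/13 = 0.8791.

y* = 0.8791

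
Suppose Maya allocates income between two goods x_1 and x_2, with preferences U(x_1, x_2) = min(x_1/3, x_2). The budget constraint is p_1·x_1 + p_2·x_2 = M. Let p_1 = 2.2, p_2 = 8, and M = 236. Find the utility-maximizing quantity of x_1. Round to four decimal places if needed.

With perfect complements, no substitution: consume in ratio x_1:x_2 = 3:1.
Budget: p_1·x_1 + p_2·(1/3)·x_1 = M, so (3·p_1 + p_2)·x_1 = 3·M.
Demand: x_1*(p_1,p_2,M) = 3·M/(3·p_1 + p_2), x_2* = M/(3·p_1 + p_2).
Here 3·2.2 + 8 = 14.6, giving x_1* = 48.4932.

x_1* = 48.4932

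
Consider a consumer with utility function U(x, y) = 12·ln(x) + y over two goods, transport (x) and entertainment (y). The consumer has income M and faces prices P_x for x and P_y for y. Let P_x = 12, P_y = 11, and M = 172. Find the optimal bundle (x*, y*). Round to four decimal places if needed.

MU_x = 12/x, MU_y = 1. Tangency: 12/x = P_x/P_y.
So x*(P_x,P_y) = 12·P_y/P_x, independent of income; and y* = (M − 12·P_y)/P_y.
At the given prices: x* = 12·11/12 = 11, and y* = 3.6364.

x* = 11, y* = 3.6364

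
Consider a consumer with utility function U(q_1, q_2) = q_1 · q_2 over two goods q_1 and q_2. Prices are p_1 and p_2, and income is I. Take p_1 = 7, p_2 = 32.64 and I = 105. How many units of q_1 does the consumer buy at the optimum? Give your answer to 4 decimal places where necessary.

MU_q_1/MU_q_2 = (q_2)/(q_1); tangency sets this equal to p_1/p_2.
So p_2·q_2 = p_1·q_1; combined with the budget, a share 0.5 of income goes to q_1.
Demand: q_1*(p_1,p_2,I) = 0.5·I/p_1 and q_2* = 0.5·I/p_2.
At p_1=7, p_2=32.64, I=105: q_1* = 0.5·105/7 = 7.5.

q_1* = 7.5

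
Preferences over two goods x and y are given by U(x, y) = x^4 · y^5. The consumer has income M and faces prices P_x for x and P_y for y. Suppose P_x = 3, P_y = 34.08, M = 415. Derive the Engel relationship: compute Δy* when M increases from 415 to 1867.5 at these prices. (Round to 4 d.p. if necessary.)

The MRS is (4/5)·y/x. Set MRS = P_x/P_y.
So 4·P_y·y = 5·P_x·x; combined with the budget, a share 4/9 of income goes to x.
Demand: x*(P_x,P_y,M) = 4/9·M/P_x and y* = 5/9·M/P_y.
At P_x=3, P_y=34.08, M=415: y* = 5/9·415/34.08 = 6.7651.
At M' = 1867.5: y* = 30.4431. Change: 30.4431 − 6.7651 = 23.6779.

Δy* = 23.6779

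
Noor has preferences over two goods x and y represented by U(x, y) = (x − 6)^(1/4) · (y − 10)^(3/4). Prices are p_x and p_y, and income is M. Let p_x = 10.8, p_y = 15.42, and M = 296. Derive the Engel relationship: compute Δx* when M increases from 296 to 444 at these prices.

Δx* = 3.4259

This is Cobb-Douglas in (x−6, y−10): tangency gives 0.25·p_y·(y−10) = 0.75·p_x·(x−6).
After buying the subsistence bundle (6, 10), a share 0.25 of the remaining income goes to x: x* = 6 + 0.25·(M − 6p_x − 10p_y)/p_x.
Discretionary income = 296 − 6·10.8 − 10·15.42 = 77; x* = 6 + 0.25·77/10.8 = 7.7824.
At M' = 444: x* = 11.2083. Change: 11.2083 − 7.7824 = 3.4259.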